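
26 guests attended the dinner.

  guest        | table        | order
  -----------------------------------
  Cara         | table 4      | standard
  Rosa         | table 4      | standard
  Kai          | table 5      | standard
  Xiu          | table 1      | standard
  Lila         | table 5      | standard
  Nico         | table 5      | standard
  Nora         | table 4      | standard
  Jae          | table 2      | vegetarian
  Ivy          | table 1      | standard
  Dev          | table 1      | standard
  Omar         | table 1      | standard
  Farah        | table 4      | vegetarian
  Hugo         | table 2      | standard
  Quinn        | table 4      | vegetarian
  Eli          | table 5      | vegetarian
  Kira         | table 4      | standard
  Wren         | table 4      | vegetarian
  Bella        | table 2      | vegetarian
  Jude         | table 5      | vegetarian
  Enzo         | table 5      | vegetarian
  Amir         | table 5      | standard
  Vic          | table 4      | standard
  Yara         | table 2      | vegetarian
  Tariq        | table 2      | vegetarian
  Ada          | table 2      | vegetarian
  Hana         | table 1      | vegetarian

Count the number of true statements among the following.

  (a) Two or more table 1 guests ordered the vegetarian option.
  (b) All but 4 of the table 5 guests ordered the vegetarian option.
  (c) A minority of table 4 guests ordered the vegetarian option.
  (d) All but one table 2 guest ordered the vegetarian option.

(a) table 1: |A| = 5, |A ∩ B| = 1; needs |A ∩ B| ≥ 2 — false.
(b) table 5: |A| = 7, |A ∩ B| = 3; needs |A ∖ B| = 4 — true.
(c) table 4: |A| = 8, |A ∩ B| = 3; needs |A ∩ B| < |A ∖ B| — true.
(d) table 2: |A| = 6, |A ∩ B| = 5; needs |A ∖ B| = 1 — true.

3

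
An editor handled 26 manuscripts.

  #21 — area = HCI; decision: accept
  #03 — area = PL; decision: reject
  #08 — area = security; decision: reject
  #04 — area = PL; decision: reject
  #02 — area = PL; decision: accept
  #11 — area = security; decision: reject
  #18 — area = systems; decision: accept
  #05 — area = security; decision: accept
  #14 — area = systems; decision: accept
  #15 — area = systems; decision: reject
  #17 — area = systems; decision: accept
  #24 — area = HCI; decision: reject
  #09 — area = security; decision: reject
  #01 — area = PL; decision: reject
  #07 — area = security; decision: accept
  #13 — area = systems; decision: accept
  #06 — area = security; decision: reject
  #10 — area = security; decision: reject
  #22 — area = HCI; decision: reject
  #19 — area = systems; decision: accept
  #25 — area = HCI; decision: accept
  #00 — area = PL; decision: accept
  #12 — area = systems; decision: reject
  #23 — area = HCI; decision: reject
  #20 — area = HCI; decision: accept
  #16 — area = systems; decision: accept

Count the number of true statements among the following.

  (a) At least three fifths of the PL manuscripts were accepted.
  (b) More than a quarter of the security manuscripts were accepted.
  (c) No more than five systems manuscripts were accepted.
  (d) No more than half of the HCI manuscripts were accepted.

(a) PL: |A| = 5, |A ∩ B| = 2; needs |A ∩ B| / |A| ≥ 3/5 — false.
(b) security: |A| = 7, |A ∩ B| = 2; needs |A ∩ B| / |A| > 1/4 — true.
(c) systems: |A| = 8, |A ∩ B| = 6; needs |A ∩ B| ≤ 5 — false.
(d) HCI: |A| = 6, |A ∩ B| = 3; needs |A ∩ B| ≤ |A ∖ B| — true.

2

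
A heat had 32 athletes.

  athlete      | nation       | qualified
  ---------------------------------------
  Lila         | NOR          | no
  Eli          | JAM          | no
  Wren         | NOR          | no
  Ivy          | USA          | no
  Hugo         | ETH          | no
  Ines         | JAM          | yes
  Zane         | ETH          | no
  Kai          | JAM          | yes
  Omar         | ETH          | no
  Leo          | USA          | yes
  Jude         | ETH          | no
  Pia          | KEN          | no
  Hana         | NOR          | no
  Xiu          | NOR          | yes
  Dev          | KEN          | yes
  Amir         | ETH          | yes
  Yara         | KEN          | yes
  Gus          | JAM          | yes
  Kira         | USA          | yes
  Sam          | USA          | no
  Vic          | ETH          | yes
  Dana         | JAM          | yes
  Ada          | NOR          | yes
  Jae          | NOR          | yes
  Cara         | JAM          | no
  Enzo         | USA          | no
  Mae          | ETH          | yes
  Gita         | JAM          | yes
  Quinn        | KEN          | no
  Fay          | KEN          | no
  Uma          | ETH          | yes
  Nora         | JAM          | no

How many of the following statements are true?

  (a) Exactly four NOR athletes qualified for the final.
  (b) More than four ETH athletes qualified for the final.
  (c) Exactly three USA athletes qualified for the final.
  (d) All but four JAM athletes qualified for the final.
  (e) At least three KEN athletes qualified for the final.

0

(a) NOR: |A| = 6, |A ∩ B| = 3; needs |A ∩ B| = 4 — false.
(b) ETH: |A| = 8, |A ∩ B| = 4; needs |A ∩ B| > 4 — false.
(c) USA: |A| = 5, |A ∩ B| = 2; needs |A ∩ B| = 3 — false.
(d) JAM: |A| = 8, |A ∩ B| = 5; needs |A ∖ B| = 4 — false.
(e) KEN: |A| = 5, |A ∩ B| = 2; needs |A ∩ B| ≥ 3 — false.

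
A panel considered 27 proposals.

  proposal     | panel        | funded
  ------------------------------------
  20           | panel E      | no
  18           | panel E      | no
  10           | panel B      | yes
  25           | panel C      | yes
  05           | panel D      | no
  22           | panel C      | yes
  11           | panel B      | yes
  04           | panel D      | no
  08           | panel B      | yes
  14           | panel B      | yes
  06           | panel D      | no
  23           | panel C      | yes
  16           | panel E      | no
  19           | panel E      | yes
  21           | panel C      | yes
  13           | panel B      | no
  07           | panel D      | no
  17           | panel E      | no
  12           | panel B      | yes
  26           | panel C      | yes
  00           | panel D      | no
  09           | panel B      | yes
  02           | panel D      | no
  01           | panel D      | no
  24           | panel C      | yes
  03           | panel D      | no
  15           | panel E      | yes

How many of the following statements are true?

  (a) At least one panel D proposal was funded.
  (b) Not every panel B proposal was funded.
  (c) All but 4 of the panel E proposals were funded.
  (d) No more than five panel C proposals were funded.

2

(a) panel D: |A| = 8, |A ∩ B| = 0; needs A ∩ B ≠ ∅ (|A ∩ B| ≥ 1) — false.
(b) panel B: |A| = 7, |A ∩ B| = 6; needs A ⊄ B (|A ∖ B| ≥ 1) — true.
(c) panel E: |A| = 6, |A ∩ B| = 2; needs |A ∖ B| = 4 — true.
(d) panel C: |A| = 6, |A ∩ B| = 6; needs |A ∩ B| ≤ 5 — false.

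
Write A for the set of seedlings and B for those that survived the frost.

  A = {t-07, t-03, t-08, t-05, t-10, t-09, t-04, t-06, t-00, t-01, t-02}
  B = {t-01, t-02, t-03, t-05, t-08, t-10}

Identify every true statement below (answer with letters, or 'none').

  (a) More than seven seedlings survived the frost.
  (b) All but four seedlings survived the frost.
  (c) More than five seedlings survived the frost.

|A| = 11, |A ∩ B| = 6, |A ∖ B| = 5.
(a) |A ∩ B| > 7: fails.
(b) |A ∖ B| = 4: fails.
(c) |A ∩ B| > 5: holds.

(c)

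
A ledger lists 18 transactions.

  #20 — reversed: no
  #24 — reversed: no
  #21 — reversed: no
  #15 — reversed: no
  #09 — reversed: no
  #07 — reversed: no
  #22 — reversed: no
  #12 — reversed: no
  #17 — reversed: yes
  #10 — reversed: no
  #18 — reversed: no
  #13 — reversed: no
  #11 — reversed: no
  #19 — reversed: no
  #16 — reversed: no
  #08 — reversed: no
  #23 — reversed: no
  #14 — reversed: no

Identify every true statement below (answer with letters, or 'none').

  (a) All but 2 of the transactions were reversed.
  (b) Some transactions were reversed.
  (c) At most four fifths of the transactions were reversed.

|A| = 18, |A ∩ B| = 1, |A ∖ B| = 17.
(a) |A ∖ B| = 2: fails.
(b) A ∩ B ≠ ∅ (|A ∩ B| ≥ 1): holds.
(c) |A ∩ B| / |A| ≤ 4/5: holds.

(b), (c)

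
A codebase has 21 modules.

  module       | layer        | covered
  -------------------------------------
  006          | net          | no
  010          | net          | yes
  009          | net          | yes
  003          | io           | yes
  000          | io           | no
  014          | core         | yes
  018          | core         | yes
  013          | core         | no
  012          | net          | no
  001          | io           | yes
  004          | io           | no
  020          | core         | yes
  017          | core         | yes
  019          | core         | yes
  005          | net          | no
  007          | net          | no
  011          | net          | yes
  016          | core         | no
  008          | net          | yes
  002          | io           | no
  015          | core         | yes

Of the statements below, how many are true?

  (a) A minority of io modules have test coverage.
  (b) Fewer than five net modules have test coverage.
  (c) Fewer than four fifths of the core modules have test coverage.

3

(a) io: |A| = 5, |A ∩ B| = 2; needs |A ∩ B| < |A ∖ B| — true.
(b) net: |A| = 8, |A ∩ B| = 4; needs |A ∩ B| < 5 — true.
(c) core: |A| = 8, |A ∩ B| = 6; needs |A ∩ B| / |A| < 4/5 — true.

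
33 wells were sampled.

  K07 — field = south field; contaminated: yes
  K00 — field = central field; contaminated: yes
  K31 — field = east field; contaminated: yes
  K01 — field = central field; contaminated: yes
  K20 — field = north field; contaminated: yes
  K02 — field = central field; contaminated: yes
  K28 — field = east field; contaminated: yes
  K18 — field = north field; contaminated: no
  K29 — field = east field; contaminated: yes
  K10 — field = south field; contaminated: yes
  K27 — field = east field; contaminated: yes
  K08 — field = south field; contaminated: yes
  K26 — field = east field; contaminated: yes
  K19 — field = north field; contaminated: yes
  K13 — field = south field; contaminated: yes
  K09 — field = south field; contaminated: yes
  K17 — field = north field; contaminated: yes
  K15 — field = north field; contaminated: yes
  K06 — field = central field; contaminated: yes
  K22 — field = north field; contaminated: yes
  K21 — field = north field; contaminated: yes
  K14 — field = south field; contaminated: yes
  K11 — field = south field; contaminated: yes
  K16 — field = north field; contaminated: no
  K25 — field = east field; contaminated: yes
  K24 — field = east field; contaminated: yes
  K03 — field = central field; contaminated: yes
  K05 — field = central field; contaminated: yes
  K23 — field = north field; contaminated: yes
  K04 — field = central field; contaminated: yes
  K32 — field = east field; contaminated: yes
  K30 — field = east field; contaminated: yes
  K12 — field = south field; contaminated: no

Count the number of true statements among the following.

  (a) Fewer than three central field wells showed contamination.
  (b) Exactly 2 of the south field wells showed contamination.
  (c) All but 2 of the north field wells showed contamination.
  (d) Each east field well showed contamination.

(a) central field: |A| = 7, |A ∩ B| = 7; needs |A ∩ B| < 3 — false.
(b) south field: |A| = 8, |A ∩ B| = 7; needs |A ∩ B| = 2 — false.
(c) north field: |A| = 9, |A ∩ B| = 7; needs |A ∖ B| = 2 — true.
(d) east field: |A| = 9, |A ∩ B| = 9; needs A ⊆ B, i.e. every element of A is in B (|A ∖ B| = 0) — true.

2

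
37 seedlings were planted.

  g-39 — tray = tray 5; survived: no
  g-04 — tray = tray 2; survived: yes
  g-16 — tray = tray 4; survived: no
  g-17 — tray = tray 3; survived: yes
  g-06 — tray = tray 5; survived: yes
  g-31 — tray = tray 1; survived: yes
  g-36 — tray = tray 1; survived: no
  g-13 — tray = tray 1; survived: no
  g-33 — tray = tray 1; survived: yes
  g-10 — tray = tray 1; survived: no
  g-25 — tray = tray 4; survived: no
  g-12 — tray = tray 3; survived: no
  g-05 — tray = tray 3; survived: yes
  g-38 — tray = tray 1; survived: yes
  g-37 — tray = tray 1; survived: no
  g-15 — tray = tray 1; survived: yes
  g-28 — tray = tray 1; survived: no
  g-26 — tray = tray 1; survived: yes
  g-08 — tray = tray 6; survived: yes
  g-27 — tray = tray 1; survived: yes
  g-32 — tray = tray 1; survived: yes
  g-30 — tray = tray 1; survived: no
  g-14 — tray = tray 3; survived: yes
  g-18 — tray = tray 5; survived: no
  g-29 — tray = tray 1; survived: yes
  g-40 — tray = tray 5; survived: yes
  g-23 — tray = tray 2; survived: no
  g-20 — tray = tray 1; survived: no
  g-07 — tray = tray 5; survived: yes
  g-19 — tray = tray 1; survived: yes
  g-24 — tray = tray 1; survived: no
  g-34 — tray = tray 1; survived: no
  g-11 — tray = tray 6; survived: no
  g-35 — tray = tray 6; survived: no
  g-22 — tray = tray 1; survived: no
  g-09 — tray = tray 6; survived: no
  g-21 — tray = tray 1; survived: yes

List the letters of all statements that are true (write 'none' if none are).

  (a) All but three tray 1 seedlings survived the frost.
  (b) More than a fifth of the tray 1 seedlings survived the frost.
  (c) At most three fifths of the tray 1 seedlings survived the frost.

|A| = 20, |A ∩ B| = 10, |A ∖ B| = 10.
(a) |A ∖ B| = 3: fails.
(b) |A ∩ B| / |A| > 1/5: holds.
(c) |A ∩ B| / |A| ≤ 3/5: holds.

(b), (c)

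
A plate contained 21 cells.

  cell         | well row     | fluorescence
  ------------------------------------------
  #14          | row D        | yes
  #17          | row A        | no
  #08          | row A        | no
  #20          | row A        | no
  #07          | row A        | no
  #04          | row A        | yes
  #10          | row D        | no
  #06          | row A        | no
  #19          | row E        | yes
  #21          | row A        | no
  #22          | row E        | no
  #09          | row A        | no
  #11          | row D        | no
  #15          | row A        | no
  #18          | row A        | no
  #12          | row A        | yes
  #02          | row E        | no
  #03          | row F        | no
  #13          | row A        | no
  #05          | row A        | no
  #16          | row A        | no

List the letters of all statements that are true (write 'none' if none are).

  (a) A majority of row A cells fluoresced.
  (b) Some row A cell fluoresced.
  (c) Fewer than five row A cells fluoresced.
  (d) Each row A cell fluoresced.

|A| = 14, |A ∩ B| = 2, |A ∖ B| = 12.
(a) |A ∩ B| > |A ∖ B|: fails.
(b) A ∩ B ≠ ∅ (|A ∩ B| ≥ 1): holds.
(c) |A ∩ B| < 5: holds.
(d) A ⊆ B, i.e. every element of A is in B (|A ∖ B| = 0): fails.

(b), (c)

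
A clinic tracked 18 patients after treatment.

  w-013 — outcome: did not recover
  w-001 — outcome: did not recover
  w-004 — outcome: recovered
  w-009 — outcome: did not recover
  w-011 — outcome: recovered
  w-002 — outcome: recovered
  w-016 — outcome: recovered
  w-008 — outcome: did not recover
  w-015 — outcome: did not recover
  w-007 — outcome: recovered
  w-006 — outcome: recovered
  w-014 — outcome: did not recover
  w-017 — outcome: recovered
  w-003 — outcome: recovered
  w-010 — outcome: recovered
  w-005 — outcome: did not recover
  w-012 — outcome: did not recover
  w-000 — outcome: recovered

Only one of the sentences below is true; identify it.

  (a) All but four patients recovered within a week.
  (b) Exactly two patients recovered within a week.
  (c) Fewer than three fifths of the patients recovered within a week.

|A| = 18, |A ∩ B| = 10, |A ∖ B| = 8.
(a) requires |A ∖ B| = 4: false.
(b) requires |A ∩ B| = 2: false.
(c) requires |A ∩ B| / |A| < 3/5: true.

(c)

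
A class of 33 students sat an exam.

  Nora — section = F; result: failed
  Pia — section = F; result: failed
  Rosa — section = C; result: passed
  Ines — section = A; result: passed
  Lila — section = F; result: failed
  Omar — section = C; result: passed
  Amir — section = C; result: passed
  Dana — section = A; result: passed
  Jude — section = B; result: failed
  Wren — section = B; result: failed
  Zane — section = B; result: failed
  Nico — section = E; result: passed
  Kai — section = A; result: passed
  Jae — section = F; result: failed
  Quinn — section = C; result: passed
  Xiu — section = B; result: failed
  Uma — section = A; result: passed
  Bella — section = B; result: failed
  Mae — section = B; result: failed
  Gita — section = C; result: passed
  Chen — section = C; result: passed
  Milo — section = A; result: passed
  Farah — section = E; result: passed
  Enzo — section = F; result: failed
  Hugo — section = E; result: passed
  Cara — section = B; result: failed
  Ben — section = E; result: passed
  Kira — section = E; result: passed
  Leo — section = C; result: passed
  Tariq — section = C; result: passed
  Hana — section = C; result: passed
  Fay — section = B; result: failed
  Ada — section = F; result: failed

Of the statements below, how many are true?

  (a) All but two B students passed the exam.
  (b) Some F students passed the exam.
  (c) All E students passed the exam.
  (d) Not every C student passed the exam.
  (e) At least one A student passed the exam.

2

(a) B: |A| = 8, |A ∩ B| = 0; needs |A ∖ B| = 2 — false.
(b) F: |A| = 6, |A ∩ B| = 0; needs A ∩ B ≠ ∅ (|A ∩ B| ≥ 1) — false.
(c) E: |A| = 5, |A ∩ B| = 5; needs A ⊆ B, i.e. every element of A is in B (|A ∖ B| = 0) — true.
(d) C: |A| = 9, |A ∩ B| = 9; needs A ⊄ B (|A ∖ B| ≥ 1) — false.
(e) A: |A| = 5, |A ∩ B| = 5; needs A ∩ B ≠ ∅ (|A ∩ B| ≥ 1) — true.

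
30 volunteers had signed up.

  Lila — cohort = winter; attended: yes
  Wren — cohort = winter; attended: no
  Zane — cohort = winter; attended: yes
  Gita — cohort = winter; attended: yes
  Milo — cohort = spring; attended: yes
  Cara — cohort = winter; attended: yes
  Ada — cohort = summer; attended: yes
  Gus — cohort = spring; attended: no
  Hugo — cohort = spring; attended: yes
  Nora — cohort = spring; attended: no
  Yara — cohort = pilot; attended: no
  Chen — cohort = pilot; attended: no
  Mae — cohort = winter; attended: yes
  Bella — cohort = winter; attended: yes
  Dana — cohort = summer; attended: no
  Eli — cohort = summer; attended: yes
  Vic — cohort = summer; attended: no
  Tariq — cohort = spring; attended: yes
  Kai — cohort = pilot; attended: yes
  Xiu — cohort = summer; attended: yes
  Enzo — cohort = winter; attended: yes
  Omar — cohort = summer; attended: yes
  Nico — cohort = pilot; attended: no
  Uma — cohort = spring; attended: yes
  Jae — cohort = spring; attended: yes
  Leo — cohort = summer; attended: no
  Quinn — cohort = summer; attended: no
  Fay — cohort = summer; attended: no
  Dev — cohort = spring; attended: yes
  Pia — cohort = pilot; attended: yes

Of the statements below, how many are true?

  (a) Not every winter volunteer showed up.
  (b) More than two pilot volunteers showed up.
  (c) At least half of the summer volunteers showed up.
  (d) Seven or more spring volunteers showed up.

(a) winter: |A| = 8, |A ∩ B| = 7; needs A ⊄ B (|A ∖ B| ≥ 1) — true.
(b) pilot: |A| = 5, |A ∩ B| = 2; needs |A ∩ B| > 2 — false.
(c) summer: |A| = 9, |A ∩ B| = 4; needs |A ∩ B| ≥ |A ∖ B| — false.
(d) spring: |A| = 8, |A ∩ B| = 6; needs |A ∩ B| ≥ 7 — false.

1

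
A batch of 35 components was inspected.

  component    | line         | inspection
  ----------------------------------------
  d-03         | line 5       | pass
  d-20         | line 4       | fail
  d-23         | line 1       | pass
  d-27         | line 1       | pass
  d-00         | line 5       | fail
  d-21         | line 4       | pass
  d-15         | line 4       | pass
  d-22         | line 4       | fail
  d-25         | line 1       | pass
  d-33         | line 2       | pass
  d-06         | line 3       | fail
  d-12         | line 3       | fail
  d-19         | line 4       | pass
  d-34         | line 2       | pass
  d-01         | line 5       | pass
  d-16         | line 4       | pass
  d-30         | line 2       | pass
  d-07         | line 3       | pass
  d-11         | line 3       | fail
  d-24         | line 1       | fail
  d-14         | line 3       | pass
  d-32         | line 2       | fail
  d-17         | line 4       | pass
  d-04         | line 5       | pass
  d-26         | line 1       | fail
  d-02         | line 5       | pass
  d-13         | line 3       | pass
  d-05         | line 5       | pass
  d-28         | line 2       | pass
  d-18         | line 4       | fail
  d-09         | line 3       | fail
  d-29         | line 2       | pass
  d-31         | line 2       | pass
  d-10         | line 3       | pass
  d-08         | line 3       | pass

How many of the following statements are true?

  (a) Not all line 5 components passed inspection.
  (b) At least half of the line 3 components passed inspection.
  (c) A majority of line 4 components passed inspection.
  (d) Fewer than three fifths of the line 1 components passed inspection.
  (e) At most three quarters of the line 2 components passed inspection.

(a) line 5: |A| = 6, |A ∩ B| = 5; needs A ⊄ B (|A ∖ B| ≥ 1) — true.
(b) line 3: |A| = 9, |A ∩ B| = 5; needs |A ∩ B| ≥ |A ∖ B| — true.
(c) line 4: |A| = 8, |A ∩ B| = 5; needs |A ∩ B| > |A ∖ B| — true.
(d) line 1: |A| = 5, |A ∩ B| = 3; needs |A ∩ B| / |A| < 3/5 — false.
(e) line 2: |A| = 7, |A ∩ B| = 6; needs |A ∩ B| / |A| ≤ 3/4 — false.

3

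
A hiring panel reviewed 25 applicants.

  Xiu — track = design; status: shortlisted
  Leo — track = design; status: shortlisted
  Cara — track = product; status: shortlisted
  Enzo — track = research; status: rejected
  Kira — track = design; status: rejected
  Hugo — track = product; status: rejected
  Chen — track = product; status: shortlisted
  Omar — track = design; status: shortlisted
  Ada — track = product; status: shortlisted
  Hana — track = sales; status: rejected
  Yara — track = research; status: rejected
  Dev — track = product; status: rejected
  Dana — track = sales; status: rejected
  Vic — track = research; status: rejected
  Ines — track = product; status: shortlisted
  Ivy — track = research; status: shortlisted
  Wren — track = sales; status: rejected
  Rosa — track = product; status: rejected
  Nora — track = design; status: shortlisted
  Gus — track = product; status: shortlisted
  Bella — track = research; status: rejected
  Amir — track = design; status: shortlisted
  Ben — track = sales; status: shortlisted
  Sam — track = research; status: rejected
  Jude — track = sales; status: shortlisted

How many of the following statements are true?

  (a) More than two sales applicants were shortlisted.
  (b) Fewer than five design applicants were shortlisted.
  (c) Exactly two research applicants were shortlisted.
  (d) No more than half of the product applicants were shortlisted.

(a) sales: |A| = 5, |A ∩ B| = 2; needs |A ∩ B| > 2 — false.
(b) design: |A| = 6, |A ∩ B| = 5; needs |A ∩ B| < 5 — false.
(c) research: |A| = 6, |A ∩ B| = 1; needs |A ∩ B| = 2 — false.
(d) product: |A| = 8, |A ∩ B| = 5; needs |A ∩ B| ≤ |A ∖ B| — false.

0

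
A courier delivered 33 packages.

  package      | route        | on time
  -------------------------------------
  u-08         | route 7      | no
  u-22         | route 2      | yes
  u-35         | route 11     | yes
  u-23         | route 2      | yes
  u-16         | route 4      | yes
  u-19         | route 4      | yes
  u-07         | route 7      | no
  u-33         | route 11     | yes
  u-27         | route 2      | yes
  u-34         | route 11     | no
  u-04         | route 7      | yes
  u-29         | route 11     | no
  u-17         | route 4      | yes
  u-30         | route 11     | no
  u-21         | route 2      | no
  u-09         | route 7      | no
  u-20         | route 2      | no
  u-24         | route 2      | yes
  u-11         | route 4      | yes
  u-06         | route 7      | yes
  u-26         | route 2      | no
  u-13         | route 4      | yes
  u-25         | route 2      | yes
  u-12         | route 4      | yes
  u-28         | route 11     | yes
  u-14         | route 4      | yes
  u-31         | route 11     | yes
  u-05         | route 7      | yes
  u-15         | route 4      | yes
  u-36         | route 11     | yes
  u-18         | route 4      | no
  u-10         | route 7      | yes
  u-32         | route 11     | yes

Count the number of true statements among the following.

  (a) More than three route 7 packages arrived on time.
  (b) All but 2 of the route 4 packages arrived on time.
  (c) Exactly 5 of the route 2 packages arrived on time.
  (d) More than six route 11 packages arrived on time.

(a) route 7: |A| = 7, |A ∩ B| = 4; needs |A ∩ B| > 3 — true.
(b) route 4: |A| = 9, |A ∩ B| = 8; needs |A ∖ B| = 2 — false.
(c) route 2: |A| = 8, |A ∩ B| = 5; needs |A ∩ B| = 5 — true.
(d) route 11: |A| = 9, |A ∩ B| = 6; needs |A ∩ B| > 6 — false.

2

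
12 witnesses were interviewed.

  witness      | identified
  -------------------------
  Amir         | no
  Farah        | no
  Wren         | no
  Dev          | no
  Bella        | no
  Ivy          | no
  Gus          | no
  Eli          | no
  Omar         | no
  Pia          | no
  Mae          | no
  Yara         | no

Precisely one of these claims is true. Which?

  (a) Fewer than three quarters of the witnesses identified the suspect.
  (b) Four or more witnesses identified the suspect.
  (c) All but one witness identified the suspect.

(a)

|A| = 12, |A ∩ B| = 0, |A ∖ B| = 12.
(a) requires |A ∩ B| / |A| < 3/4: true.
(b) requires |A ∩ B| ≥ 4: false.
(c) requires |A ∖ B| = 1: false.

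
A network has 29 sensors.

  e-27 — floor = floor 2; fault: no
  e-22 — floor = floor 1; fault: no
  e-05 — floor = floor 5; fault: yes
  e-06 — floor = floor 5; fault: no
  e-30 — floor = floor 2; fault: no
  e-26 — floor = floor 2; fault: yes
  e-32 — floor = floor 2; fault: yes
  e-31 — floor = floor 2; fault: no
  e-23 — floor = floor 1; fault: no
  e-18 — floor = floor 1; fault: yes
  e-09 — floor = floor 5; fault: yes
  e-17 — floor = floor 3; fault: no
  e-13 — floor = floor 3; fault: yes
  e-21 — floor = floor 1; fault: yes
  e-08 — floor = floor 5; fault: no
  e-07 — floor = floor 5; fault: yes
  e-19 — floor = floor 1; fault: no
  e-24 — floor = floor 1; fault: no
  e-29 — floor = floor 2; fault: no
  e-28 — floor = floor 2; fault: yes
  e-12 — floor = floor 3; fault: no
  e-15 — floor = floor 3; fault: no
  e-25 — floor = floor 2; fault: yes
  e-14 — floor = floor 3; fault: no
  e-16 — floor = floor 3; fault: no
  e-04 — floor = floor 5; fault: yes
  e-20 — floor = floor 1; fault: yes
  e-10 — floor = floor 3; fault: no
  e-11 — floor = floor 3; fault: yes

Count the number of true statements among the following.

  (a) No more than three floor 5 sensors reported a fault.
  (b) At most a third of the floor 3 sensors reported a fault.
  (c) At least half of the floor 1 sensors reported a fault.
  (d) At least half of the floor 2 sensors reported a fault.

2

(a) floor 5: |A| = 6, |A ∩ B| = 4; needs |A ∩ B| ≤ 3 — false.
(b) floor 3: |A| = 8, |A ∩ B| = 2; needs |A ∩ B| / |A| ≤ 1/3 — true.
(c) floor 1: |A| = 7, |A ∩ B| = 3; needs |A ∩ B| ≥ |A ∖ B| — false.
(d) floor 2: |A| = 8, |A ∩ B| = 4; needs |A ∩ B| ≥ |A ∖ B| — true.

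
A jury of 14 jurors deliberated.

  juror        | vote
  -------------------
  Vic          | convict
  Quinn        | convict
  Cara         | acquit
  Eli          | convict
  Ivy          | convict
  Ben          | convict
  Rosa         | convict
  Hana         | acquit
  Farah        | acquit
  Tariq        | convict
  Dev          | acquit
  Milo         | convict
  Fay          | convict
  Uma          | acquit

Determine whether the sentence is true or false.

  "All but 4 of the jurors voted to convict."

False

'All but 4 of the jurors voted to convict' holds iff |A ∖ B| = 4.
A (the restrictor) = {Vic, Quinn, Cara, Eli, Ivy, Ben, Rosa, Hana, Farah, Tariq, Dev, Milo, Fay, Uma}, |A| = 14.
A ∖ B = {Cara, Hana, Farah, Dev, Uma}, so |A ∖ B| = 5.
|A ∖ B| = 5, so the statement is false.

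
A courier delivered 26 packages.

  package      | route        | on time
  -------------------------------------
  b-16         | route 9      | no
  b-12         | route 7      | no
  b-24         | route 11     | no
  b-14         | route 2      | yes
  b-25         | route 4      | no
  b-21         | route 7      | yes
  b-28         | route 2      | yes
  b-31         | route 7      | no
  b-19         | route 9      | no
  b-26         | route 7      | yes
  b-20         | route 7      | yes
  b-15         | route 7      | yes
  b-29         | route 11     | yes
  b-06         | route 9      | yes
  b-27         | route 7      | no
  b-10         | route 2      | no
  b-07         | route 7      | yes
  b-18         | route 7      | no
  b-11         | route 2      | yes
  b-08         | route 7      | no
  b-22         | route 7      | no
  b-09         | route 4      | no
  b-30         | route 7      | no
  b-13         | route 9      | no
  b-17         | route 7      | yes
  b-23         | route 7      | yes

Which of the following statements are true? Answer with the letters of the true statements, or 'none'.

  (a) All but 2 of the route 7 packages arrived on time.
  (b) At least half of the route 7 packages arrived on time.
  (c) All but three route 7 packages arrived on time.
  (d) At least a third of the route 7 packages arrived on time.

(b), (d)

|A| = 14, |A ∩ B| = 7, |A ∖ B| = 7.
(a) |A ∖ B| = 2: fails.
(b) |A ∩ B| ≥ |A ∖ B|: holds.
(c) |A ∖ B| = 3: fails.
(d) |A ∩ B| / |A| ≥ 1/3: holds.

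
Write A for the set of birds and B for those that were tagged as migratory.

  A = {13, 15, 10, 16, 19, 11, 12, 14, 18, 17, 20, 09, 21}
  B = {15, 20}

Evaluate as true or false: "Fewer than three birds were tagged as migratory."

The determiner here denotes the relation: |A ∩ B| < 3.
A (the restrictor) = {13, 15, 10, 16, 19, 11, 12, 14, 18, 17, 20, 09, 21}, |A| = 13.
A ∩ B = {15, 20}, so |A ∩ B| = 2.
|A ∩ B| = 2, so the statement is true.

True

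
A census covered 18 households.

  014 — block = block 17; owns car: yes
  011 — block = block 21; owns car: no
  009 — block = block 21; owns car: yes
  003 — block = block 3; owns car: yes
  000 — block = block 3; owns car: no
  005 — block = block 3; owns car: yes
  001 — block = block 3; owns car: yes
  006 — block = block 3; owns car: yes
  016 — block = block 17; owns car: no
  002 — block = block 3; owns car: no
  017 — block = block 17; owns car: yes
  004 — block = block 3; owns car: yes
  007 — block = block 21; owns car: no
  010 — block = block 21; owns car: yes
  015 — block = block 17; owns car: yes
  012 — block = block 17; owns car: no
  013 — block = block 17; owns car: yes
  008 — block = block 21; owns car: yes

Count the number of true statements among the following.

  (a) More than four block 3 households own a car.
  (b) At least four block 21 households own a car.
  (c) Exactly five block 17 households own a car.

1

(a) block 3: |A| = 7, |A ∩ B| = 5; needs |A ∩ B| > 4 — true.
(b) block 21: |A| = 5, |A ∩ B| = 3; needs |A ∩ B| ≥ 4 — false.
(c) block 17: |A| = 6, |A ∩ B| = 4; needs |A ∩ B| = 5 — false.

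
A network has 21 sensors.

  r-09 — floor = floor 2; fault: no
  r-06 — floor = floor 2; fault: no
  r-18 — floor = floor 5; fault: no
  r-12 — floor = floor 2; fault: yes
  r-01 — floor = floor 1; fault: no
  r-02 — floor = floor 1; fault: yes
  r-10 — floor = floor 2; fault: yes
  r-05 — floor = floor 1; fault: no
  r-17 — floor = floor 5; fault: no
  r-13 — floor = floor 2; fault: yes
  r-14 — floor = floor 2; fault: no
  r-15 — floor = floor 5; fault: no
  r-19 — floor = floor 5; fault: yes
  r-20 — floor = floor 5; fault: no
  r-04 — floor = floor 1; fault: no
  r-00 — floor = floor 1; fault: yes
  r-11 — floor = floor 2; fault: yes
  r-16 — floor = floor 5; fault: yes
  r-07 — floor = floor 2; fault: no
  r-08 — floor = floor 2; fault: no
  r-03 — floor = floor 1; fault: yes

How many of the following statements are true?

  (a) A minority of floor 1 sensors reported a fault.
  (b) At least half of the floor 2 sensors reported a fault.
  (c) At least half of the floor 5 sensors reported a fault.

0

(a) floor 1: |A| = 6, |A ∩ B| = 3; needs |A ∩ B| < |A ∖ B| — false.
(b) floor 2: |A| = 9, |A ∩ B| = 4; needs |A ∩ B| ≥ |A ∖ B| — false.
(c) floor 5: |A| = 6, |A ∩ B| = 2; needs |A ∩ B| ≥ |A ∖ B| — false.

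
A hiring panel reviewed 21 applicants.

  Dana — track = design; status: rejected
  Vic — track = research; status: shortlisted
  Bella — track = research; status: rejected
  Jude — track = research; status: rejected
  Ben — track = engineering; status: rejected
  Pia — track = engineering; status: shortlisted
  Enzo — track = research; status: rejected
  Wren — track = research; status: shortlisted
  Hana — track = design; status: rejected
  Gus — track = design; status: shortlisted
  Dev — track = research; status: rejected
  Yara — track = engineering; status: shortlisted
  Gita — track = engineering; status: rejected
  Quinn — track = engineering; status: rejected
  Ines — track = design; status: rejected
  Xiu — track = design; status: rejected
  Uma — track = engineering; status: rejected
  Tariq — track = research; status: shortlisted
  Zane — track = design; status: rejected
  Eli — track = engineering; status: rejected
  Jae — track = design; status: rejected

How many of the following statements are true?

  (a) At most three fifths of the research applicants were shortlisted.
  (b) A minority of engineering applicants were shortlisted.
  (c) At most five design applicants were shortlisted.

3

(a) research: |A| = 7, |A ∩ B| = 3; needs |A ∩ B| / |A| ≤ 3/5 — true.
(b) engineering: |A| = 7, |A ∩ B| = 2; needs |A ∩ B| < |A ∖ B| — true.
(c) design: |A| = 7, |A ∩ B| = 1; needs |A ∩ B| ≤ 5 — true.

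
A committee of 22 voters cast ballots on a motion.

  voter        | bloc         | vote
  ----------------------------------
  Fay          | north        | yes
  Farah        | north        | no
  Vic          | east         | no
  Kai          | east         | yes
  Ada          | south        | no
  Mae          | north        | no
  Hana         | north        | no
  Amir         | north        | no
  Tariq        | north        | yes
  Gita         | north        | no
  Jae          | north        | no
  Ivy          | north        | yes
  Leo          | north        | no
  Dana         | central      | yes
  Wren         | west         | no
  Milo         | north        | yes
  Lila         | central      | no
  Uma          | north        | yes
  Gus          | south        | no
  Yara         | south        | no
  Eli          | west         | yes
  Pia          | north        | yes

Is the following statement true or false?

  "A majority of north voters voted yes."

False

The determiner here denotes the relation: |A ∩ B| > |A ∖ B|.
A (the restrictor) = {Fay, Farah, Mae, Hana, Amir, Tariq, Gita, Jae, Ivy, Leo, Milo, Uma, Pia}, |A| = 13.
A ∩ B = {Fay, Tariq, Ivy, Milo, Uma, Pia}, so |A ∩ B| = 6.
A ∖ B = {Farah, Mae, Hana, Amir, Gita, Jae, Leo}, so |A ∖ B| = 7.
6 < 7, so the statement is false.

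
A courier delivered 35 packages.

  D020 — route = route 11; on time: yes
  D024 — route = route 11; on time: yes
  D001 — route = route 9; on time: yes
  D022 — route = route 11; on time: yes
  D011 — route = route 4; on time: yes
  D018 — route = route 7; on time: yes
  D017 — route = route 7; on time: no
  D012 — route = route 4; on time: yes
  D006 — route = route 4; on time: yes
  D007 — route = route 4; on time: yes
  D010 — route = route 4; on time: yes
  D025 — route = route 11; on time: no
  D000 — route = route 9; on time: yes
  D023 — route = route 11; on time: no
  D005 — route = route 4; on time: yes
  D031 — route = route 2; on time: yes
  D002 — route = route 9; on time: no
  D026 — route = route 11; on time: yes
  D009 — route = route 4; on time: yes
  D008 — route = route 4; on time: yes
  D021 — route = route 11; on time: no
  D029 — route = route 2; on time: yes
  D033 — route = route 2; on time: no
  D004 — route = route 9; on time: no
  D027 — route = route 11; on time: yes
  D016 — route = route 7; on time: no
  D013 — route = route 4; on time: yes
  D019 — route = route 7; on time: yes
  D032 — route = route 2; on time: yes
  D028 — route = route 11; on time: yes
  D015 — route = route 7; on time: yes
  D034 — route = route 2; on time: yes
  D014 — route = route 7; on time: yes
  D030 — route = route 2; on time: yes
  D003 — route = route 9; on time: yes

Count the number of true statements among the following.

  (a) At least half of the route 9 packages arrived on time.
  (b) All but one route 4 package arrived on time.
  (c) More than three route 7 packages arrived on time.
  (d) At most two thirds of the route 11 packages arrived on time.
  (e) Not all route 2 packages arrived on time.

4

(a) route 9: |A| = 5, |A ∩ B| = 3; needs |A ∩ B| ≥ |A ∖ B| — true.
(b) route 4: |A| = 9, |A ∩ B| = 9; needs |A ∖ B| = 1 — false.
(c) route 7: |A| = 6, |A ∩ B| = 4; needs |A ∩ B| > 3 — true.
(d) route 11: |A| = 9, |A ∩ B| = 6; needs |A ∩ B| / |A| ≤ 2/3 — true.
(e) route 2: |A| = 6, |A ∩ B| = 5; needs A ⊄ B (|A ∖ B| ≥ 1) — true.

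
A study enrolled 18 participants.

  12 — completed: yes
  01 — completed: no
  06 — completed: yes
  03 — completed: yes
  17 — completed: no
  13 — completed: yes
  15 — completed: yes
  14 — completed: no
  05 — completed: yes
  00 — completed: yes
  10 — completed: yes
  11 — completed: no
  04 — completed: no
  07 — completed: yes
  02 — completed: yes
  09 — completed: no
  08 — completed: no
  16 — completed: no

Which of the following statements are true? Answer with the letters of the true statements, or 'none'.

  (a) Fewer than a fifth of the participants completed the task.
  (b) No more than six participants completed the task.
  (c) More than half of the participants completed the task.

(c)

|A| = 18, |A ∩ B| = 10, |A ∖ B| = 8.
(a) |A ∩ B| / |A| < 1/5: fails.
(b) |A ∩ B| ≤ 6: fails.
(c) |A ∩ B| > |A ∖ B|: holds.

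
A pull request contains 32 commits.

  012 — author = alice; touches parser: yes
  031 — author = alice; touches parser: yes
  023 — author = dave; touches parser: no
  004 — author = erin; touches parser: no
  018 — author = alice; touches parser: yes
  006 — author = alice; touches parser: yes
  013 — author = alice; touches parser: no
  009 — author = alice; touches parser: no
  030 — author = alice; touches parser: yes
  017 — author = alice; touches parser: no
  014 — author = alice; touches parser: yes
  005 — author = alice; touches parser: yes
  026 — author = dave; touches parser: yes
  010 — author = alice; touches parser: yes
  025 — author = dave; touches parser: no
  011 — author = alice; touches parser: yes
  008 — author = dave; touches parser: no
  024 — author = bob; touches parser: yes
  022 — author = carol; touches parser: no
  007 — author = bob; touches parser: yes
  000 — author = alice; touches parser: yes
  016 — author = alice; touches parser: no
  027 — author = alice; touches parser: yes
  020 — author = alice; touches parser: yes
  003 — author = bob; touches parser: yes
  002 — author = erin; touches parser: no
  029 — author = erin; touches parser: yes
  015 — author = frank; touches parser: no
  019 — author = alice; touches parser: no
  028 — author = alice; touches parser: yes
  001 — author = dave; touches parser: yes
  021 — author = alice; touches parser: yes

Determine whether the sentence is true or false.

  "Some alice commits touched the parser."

True

Truth condition: A ∩ B ≠ ∅ (|A ∩ B| ≥ 1).
|A| = 19, |A ∩ B| = 14, |A ∖ B| = 5.
So the statement is true.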